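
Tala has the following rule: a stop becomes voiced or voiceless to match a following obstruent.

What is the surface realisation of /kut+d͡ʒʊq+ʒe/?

/t/ is a voiceless alveolar stop. The following trigger /d͡ʒ/ is voiced, so /t/ must become voiced as well.
The voiced alveolar stop is [d], so /t/ → [d].
The same rule applies at the second boundary: /q/ → [ɢ] next to /ʒ/.

[kudd͡ʒʊɢʒe]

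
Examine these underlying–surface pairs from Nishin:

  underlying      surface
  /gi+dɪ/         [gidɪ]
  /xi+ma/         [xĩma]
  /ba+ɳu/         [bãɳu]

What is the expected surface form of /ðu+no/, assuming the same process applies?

The data show regressive nasality assimilation (vowel nasalisation): /i/ → [ĩ] before /m/; /a/ → [ã] before /ɳ/ — a vowel is nasalised by an immediately following nasal consonant.
No change occurs in [gidɪ] because the vowel at the boundary is adjacent to an oral consonant, not a nasal (/i/ next to /d/).
The vowel /u/ is adjacent to the following nasal /n/, so it acquires [+nasal] and surfaces as [ũ].

[ðũno]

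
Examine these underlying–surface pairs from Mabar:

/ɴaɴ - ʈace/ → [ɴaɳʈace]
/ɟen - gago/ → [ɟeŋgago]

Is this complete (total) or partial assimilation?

partial assimilation

Underlying /ɴ/ is realised as [ɳ] next to /ʈ/; /ʈ/ itself does not change.
/ɴ/ is uvular while /ʈ/ is retroflex; the output [ɳ] is retroflex, matching the trigger — so the feature that spreads is place.
Manner and voice are unchanged, so the assimilation is partial, not total.
The same holds elsewhere in the data: /n/ → [ŋ] before /g/ (alveolar → velar, matching velar) — only place changes, and always toward the following segment.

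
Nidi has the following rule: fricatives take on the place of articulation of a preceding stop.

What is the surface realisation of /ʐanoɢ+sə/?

The rule targets /s/ (voiceless alveolar fricative), which sits after the trigger /ɢ/ (uvular).
A voiceless uvular fricative is [χ], so the surface segment is [χ].

[ʐanoɢχə]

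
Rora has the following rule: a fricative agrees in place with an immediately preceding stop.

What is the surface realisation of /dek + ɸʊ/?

/ɸ/ is a voiceless bilabial fricative. The preceding trigger /k/ is velar, so /ɸ/ must become velar as well.
The voiceless velar fricative is [x], so /ɸ/ → [x].

[dekxʊ]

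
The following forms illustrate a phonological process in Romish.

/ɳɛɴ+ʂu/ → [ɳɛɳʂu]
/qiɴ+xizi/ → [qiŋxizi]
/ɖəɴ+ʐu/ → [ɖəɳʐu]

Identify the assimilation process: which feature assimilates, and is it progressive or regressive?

Comparing underlying and surface forms, /ɴ/ → [ɳ] is the alternation; the neighbouring /ʂ/ is constant.
/ɴ/ is uvular while /ʂ/ is retroflex; the output [ɳ] is retroflex, matching the trigger — so the feature that spreads is place.
Manner and voice are unchanged, so the assimilation is partial, not total.
The same holds elsewhere in the data: /ɴ/ → [ŋ] before /x/ (uvular → velar, matching velar); /ɴ/ → [ɳ] before /ʐ/ (uvular → retroflex, matching retroflex) — only place changes, and always toward the following segment.
Since the segment that changes precedes the conditioning segment, the assimilation is regressive.

regressive place assimilation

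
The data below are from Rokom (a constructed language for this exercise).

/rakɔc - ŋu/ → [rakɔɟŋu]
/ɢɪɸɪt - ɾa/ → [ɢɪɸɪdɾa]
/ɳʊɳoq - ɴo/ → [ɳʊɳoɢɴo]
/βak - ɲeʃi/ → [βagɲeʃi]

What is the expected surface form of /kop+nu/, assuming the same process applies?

The data show regressive voicing assimilation: /c/ → [ɟ] before /ŋ/; /t/ → [d] before /ɾ/; /q/ → [ɢ] before /ɴ/; /k/ → [g] before /ɲ/. In each pair only voicing changes, matching the following consonant, while place and manner stay constant.
/p/ is a voiceless bilabial stop. The following trigger /n/ is voiced, so /p/ must become voiced as well.
The voiced bilabial stop is [b], so /p/ → [b].

[kobnu]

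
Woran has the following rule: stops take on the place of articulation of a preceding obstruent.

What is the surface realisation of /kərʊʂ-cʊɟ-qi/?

/c/ is a voiceless palatal stop. The preceding trigger /ʂ/ is retroflex, so /c/ must become retroflex as well.
Changing only its place to retroflex gives [ʈ] — the voiceless retroflex stop.
The same rule applies at the second boundary: /q/ → [c] next to /ɟ/.

[kərʊʂʈʊɟci]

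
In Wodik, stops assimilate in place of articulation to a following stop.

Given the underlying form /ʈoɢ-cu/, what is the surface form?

The rule targets /ɢ/ (voiced uvular stop), which sits before the trigger /c/ (palatal).
A voiced palatal stop is [ɟ], so the surface segment is [ɟ].

[ʈoɟcu]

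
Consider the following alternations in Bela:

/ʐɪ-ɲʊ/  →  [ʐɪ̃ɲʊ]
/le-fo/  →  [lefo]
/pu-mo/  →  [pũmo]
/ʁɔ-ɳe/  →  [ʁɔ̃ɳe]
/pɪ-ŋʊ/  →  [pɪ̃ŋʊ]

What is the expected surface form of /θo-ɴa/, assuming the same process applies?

[θõɴa]

The data show regressive nasality assimilation (vowel nasalisation): /ɪ/ → [ɪ̃] before /ɲ/; /u/ → [ũ] before /m/; /ɔ/ → [ɔ̃] before /ɳ/; /ɪ/ → [ɪ̃] before /ŋ/ — a vowel is nasalised by an immediately following nasal consonant.
No change occurs in [lefo] because the vowel at the boundary is adjacent to an oral consonant, not a nasal (/e/ next to /f/).
The vowel /o/ is adjacent to the following nasal /ɴ/, so it acquires [+nasal] and surfaces as [õ].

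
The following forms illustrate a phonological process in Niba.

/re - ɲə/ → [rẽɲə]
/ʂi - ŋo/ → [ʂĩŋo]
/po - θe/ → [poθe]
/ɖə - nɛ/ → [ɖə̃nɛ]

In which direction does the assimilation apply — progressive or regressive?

The vowel /e/ surfaces as nasalised [ẽ] next to the following nasal /ɲ/ — it has acquired the [+nasal] feature of its neighbour.
Likewise in the remaining data: /i/ → [ĩ] before /ŋ/; /ə/ → [ə̃] before /n/ — each time a vowel is nasalised next to a following nasal.
No change occurs in [poθe] because the vowel at the boundary is adjacent to an oral consonant, not a nasal (/o/ next to /θ/).
Because the conditioning nasal is to the right of the vowel that changes, the process is regressive (anticipatory).

regressive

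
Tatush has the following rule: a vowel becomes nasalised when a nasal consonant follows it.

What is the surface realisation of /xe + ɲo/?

/e/ sits next to the nasal /ɲ/ and is therefore nasalised to [ẽ].

[xẽɲo]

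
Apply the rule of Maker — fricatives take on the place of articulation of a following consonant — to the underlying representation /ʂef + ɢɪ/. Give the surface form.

The rule targets /f/ (voiceless labiodental fricative), which sits before the trigger /ɢ/ (uvular).
A voiceless uvular fricative is [χ], so the surface segment is [χ].

[ʂeχɢɪ]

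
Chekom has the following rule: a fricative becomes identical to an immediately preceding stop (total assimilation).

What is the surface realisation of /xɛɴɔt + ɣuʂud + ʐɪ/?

/ɣ/ is the segment targeted by the rule; it sits immediately after /t/, so it assimilates completely and surfaces as [t].
At the second juncture, /ʐ/ likewise becomes [d] adjacent to /d/.

[xɛɴɔttuʂuddɪ]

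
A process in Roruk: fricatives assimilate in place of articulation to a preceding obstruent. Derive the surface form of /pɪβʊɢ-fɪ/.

/f/ is a voiceless labiodental fricative. The preceding trigger /ɢ/ is uvular, so /f/ must become uvular as well.
Changing only its place to uvular gives [χ] — the voiceless uvular fricative.

[pɪβʊɢχɪ]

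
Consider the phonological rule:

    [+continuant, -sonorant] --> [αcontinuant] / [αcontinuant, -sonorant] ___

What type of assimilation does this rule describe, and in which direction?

The rule copies [continuant] (continuancy) from the environment onto the target fricatives; since [±continuant] encodes the stop/fricative manner contrast, the assimilating dimension is manner.
The conditioning segment sits to the left of the focus bar, meaning the trigger precedes the segment that changes — progressive assimilation.

progressive manner assimilation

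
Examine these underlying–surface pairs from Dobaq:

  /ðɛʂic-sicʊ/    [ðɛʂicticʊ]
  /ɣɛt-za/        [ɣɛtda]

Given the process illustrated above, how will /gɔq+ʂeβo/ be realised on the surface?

The data show progressive manner assimilation: /s/ → [t] after /c/; /z/ → [d] after /t/. In each pair only manner changes, matching the preceding consonant, while place and voice stay constant.
/ʂ/ is a voiceless retroflex fricative. The preceding trigger /q/ is a stop, so /ʂ/ must become a stop as well.
The voiceless retroflex stop is [ʈ], so /ʂ/ → [ʈ].

[gɔqʈeβo]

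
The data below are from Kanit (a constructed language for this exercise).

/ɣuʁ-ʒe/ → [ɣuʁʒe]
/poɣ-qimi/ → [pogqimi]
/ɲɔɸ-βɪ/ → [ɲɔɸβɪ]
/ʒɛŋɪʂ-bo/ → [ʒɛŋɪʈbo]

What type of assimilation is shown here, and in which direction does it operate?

The segment that alternates is /ɣ/, which surfaces as [g] when adjacent to /q/.
/ɣ/ is a fricative while /q/ is a stop; the output [g] is a stop, matching the trigger — so the feature that spreads is manner.
Place and voice are unchanged, so the assimilation is partial, not total.
Checking the remaining alternation: /ʂ/ → [ʈ] before /b/ (fricative → stop, matching a stop) — only manner changes, and always toward the following segment.
No alternation appears in [ɣuʁʒe], [ɲɔɸβɪ]: there the adjacent consonants already agree in manner (/ʁ/ and /ʒ/ are both fricatives; /ɸ/ and /β/ are both fricatives), so these forms are consistent with the same rule.
The trigger is the following segment, so the direction is regressive (anticipatory).

regressive manner assimilation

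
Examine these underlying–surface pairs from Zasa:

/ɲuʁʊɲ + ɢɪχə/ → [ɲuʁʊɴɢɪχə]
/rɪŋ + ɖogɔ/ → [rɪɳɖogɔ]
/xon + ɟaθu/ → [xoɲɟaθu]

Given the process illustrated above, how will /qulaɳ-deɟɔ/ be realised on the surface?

[qulandeɟɔ]

The data show regressive place assimilation: /ɲ/ → [ɴ] before /ɢ/; /ŋ/ → [ɳ] before /ɖ/; /n/ → [ɲ] before /ɟ/. In each pair only place changes, matching the following consonant, while manner and voice stay constant.
/ɳ/ is a voiced retroflex nasal. The following trigger /d/ is alveolar, so /ɳ/ must become alveolar as well.
The voiced alveolar nasal is [n], so /ɳ/ → [n].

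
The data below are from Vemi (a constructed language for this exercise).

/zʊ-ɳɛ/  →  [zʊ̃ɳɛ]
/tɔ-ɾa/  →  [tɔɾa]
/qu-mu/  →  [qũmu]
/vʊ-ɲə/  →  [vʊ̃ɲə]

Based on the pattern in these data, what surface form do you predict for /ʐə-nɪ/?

The data show regressive nasality assimilation (vowel nasalisation): /ʊ/ → [ʊ̃] before /ɳ/; /u/ → [ũ] before /m/; /ʊ/ → [ʊ̃] before /ɲ/ — a vowel is nasalised by an immediately following nasal consonant.
No change occurs in [tɔɾa] because the vowel at the boundary is adjacent to an oral consonant, not a nasal (/ɔ/ next to /ɾ/).
/ə/ sits next to the nasal /n/ and is therefore nasalised to [ə̃].

[ʐə̃nɪ]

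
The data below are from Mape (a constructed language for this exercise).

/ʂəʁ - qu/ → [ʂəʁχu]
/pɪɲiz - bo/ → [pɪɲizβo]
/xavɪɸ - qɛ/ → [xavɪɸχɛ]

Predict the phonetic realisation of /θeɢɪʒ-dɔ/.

The data show progressive manner assimilation: /q/ → [χ] after /ʁ/; /b/ → [β] after /z/; /q/ → [χ] after /ɸ/. In each pair only manner changes, matching the preceding consonant, while place and voice stay constant.
The rule targets /d/ (voiced alveolar stop), which sits after the trigger /ʒ/ (fricative).
Changing only its manner to fricative gives [z] — the voiced alveolar fricative.

[θeɢɪʒzɔ]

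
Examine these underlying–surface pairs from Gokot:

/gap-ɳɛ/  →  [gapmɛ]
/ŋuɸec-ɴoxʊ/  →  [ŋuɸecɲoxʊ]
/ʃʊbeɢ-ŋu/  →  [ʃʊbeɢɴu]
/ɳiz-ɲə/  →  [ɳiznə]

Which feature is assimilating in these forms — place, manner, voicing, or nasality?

Comparing underlying and surface forms, /ɳ/ → [m] is the alternation; the neighbouring /p/ is constant.
The change retroflex → bilabial matches the place of the preceding /p/, identifying this as place assimilation.
Checking the remaining alternations: /ɴ/ → [ɲ] after /c/ (uvular → palatal, matching palatal); /ŋ/ → [ɴ] after /ɢ/ (velar → uvular, matching uvular); /ɲ/ → [n] after /z/ (palatal → alveolar, matching alveolar) — only place changes, and always toward the preceding segment.

place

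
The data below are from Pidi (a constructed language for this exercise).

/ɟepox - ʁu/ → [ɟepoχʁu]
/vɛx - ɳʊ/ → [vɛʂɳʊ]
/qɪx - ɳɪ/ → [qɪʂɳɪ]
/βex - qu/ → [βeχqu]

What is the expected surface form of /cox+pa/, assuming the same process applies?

The data show regressive place assimilation: /x/ → [χ] before /ʁ/; /x/ → [ʂ] before /ɳ/; /x/ → [χ] before /q/. In each pair only place changes, matching the following consonant, while manner and voice stay constant.
/x/ is a voiceless velar fricative. The following trigger /p/ is bilabial, so /x/ must become bilabial as well.
A voiceless bilabial fricative is [ɸ], so the surface segment is [ɸ].

[coɸpa]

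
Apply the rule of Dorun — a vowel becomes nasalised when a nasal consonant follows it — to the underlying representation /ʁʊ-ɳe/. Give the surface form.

/ʊ/ sits next to the nasal /ɳ/ and is therefore nasalised to [ʊ̃].

[ʁʊ̃ɳe]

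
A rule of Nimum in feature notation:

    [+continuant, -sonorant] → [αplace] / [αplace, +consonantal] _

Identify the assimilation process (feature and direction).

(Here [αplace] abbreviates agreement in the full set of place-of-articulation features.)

The rule copies the place features (abbreviated [place]) from the environment onto the target, so the assimilating feature is place.
Since the environment is written before the underscore, the trigger precedes the target; the direction is progressive.

progressive place assimilation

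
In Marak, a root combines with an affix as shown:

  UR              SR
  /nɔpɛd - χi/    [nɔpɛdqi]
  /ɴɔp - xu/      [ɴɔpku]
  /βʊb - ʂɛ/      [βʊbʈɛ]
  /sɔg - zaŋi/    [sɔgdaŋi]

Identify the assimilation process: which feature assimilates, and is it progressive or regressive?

progressive manner assimilation

Underlying /χ/ is realised as [q] next to /d/; /d/ itself does not change.
/χ/ is a fricative while /d/ is a stop; the output [q] is a stop, matching the trigger — so the feature that spreads is manner.
Place and voice are unchanged, so the assimilation is partial, not total.
The same holds elsewhere in the data: /x/ → [k] after /p/ (fricative → stop, matching a stop); /ʂ/ → [ʈ] after /b/ (fricative → stop, matching a stop); /z/ → [d] after /g/ (fricative → stop, matching a stop) — only manner changes, and always toward the preceding segment.
Since the segment that changes follows the conditioning segment, the assimilation is progressive.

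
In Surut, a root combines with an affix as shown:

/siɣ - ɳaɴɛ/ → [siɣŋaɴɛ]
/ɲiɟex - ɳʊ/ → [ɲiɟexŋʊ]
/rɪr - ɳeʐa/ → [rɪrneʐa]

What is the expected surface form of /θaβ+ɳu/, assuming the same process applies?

The data show progressive place assimilation: /ɳ/ → [ŋ] after /ɣ/; /ɳ/ → [ŋ] after /x/; /ɳ/ → [n] after /r/. In each pair only place changes, matching the preceding consonant, while manner and voice stay constant.
The rule targets /ɳ/ (voiced retroflex nasal), which sits after the trigger /β/ (bilabial).
The voiced bilabial nasal is [m], so /ɳ/ → [m].

[θaβmu]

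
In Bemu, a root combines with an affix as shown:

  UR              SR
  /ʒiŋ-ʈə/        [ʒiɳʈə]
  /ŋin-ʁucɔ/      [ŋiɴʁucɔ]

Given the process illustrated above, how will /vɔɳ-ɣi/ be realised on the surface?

[vɔŋɣi]

The data show regressive place assimilation: /ŋ/ → [ɳ] before /ʈ/; /n/ → [ɴ] before /ʁ/. In each pair only place changes, matching the following consonant, while manner and voice stay constant.
/ɳ/ is a voiced retroflex nasal. The following trigger /ɣ/ is velar, so /ɳ/ must become velar as well.
The voiced velar nasal is [ŋ], so /ɳ/ → [ŋ].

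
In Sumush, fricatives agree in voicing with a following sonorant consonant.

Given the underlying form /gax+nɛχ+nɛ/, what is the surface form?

The rule targets /x/ (voiceless velar fricative), which sits before the trigger /n/ (voiced).
Changing only its voicing to voiced gives [ɣ] — the voiced velar fricative.
The same rule applies at the second boundary: /χ/ → [ʁ] next to /n/.

[gaɣnɛʁnɛ]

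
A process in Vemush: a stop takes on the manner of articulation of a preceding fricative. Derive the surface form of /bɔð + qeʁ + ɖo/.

[bɔðχeʁʐo]

/q/ is a voiceless uvular stop. The preceding trigger /ð/ is a fricative, so /q/ must become a fricative as well.
Changing only its manner to fricative gives [χ] — the voiceless uvular fricative.
The same rule applies at the second boundary: /ɖ/ → [ʐ] next to /ʁ/.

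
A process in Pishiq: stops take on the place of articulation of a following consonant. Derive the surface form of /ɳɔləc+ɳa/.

The rule targets /c/ (voiceless palatal stop), which sits before the trigger /ɳ/ (retroflex).
The voiceless retroflex stop is [ʈ], so /c/ → [ʈ].

[ɳɔləʈɳa]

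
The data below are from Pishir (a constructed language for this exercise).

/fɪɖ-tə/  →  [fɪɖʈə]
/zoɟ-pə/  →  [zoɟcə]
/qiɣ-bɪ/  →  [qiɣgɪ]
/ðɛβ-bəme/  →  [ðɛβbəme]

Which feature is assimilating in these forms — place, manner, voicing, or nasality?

place

The segment that alternates is /t/, which surfaces as [ʈ] when adjacent to /ɖ/.
The change alveolar → retroflex matches the place of the preceding /ɖ/, identifying this as place assimilation.
The other alternating forms pattern the same way: /p/ → [c] after /ɟ/ (bilabial → palatal, matching palatal); /b/ → [g] after /ɣ/ (bilabial → velar, matching velar) — only place changes, and always toward the preceding segment.
No alternation appears in [ðɛβbəme]: there the adjacent consonants already agree in place (/b/ and /β/ are both bilabial), so this form is consistent with the same rule.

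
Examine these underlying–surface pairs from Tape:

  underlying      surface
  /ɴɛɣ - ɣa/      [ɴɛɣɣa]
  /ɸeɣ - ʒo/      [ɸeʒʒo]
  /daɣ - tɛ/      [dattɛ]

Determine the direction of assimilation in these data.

Comparing underlying and surface forms, /ɣ/ → [ʒ] is the alternation; the neighbouring /ʒ/ is constant.
The output [ʒ] is identical to the trigger /ʒ/ — every feature (place, manner, voicing) has been copied — so this is total assimilation.
The remaining alternation confirms this: /ɣ/ → [t] before /t/ — in each case the output is a copy of the following consonant.
In [ɴɛɣɣa] the two consonants at the boundary are already identical (/ɣ/ + /ɣ/), so the rule applies vacuously and nothing changes.
Since the segment that changes precedes the conditioning segment, the assimilation is regressive.

regressive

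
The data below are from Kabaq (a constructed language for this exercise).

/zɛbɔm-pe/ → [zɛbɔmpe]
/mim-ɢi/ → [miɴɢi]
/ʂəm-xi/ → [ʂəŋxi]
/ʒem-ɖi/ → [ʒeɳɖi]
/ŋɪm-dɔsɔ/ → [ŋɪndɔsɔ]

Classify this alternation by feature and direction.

regressive place assimilation

Underlying /m/ is realised as [ɴ] next to /ɢ/; /ɢ/ itself does not change.
The change bilabial → uvular matches the place of the following /ɢ/, identifying this as place assimilation.
Manner and voice are unchanged, so the assimilation is partial, not total.
The same holds elsewhere in the data: /m/ → [ŋ] before /x/ (bilabial → velar, matching velar); /m/ → [ɳ] before /ɖ/ (bilabial → retroflex, matching retroflex); /m/ → [n] before /d/ (bilabial → alveolar, matching alveolar) — only place changes, and always toward the following segment.
Nothing changes in [zɛbɔmpe]: there the adjacent consonants already agree in place (/m/ and /p/ are both bilabial), so this form is consistent with the same rule.
The trigger is the following segment, so the direction is regressive (anticipatory).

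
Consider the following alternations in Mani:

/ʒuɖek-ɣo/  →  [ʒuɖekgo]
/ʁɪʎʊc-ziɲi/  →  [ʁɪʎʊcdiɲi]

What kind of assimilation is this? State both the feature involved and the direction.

The segment that alternates is /ɣ/, which surfaces as [g] when adjacent to /k/.
/ɣ/ is a fricative while /k/ is a stop; the output [g] is a stop, matching the trigger — so the feature that spreads is manner.
Place and voice are unchanged, so the assimilation is partial, not total.
The other alternating form patterns the same way: /z/ → [d] after /c/ (fricative → stop, matching a stop) — only manner changes, and always toward the preceding segment.
The trigger is the preceding segment, so the direction is progressive (perseverative).

progressive manner assimilation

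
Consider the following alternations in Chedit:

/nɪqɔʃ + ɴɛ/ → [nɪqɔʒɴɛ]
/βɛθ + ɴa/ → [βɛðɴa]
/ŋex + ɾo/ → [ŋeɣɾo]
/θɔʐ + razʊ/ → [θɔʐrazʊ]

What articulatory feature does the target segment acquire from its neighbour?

Underlying /ʃ/ is realised as [ʒ] next to /ɴ/; /ɴ/ itself does not change.
The change voiceless → voiced matches the voicing of the following /ɴ/, identifying this as voicing assimilation.
Checking the remaining alternations: /θ/ → [ð] before /ɴ/ (voiceless → voiced, matching voiced); /x/ → [ɣ] before /ɾ/ (voiceless → voiced, matching voiced) — only voicing changes, and always toward the following segment.
No alternation appears in [θɔʐrazʊ]: there the adjacent consonants already agree in voicing (/ʐ/ and /r/ are both voiced), so this form is consistent with the same rule.

voicing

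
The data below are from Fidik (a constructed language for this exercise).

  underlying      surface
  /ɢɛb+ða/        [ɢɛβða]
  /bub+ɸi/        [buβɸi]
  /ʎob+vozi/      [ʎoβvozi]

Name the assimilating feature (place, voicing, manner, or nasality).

manner

Comparing underlying and surface forms, /b/ → [β] is the alternation; the neighbouring /ð/ is constant.
The change stop → fricative matches the manner of the following /ð/, identifying this as manner assimilation.
Checking the remaining alternations: /b/ → [β] before /ɸ/ (stop → fricative, matching a fricative); /b/ → [β] before /v/ (stop → fricative, matching a fricative) — only manner changes, and always toward the following segment.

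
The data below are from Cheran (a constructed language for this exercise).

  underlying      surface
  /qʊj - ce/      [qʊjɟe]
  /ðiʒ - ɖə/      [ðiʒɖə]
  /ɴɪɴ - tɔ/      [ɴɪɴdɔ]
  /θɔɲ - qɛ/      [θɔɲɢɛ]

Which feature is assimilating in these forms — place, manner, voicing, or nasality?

The segment that alternates is /c/, which surfaces as [ɟ] when adjacent to /j/.
The change voiceless → voiced matches the voicing of the preceding /j/, identifying this as voicing assimilation.
The same holds elsewhere in the data: /t/ → [d] after /ɴ/ (voiceless → voiced, matching voiced); /q/ → [ɢ] after /ɲ/ (voiceless → voiced, matching voiced) — only voicing changes, and always toward the preceding segment.
Nothing changes in [ðiʒɖə]: there the adjacent consonants already agree in voicing (/ɖ/ and /ʒ/ are both voiced), so this form is consistent with the same rule.

voicing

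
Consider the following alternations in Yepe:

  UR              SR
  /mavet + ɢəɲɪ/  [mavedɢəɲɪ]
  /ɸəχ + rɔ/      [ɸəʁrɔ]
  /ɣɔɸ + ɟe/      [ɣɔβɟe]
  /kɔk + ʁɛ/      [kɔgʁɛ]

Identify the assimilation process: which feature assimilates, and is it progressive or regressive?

regressive voicing assimilation

The segment that alternates is /t/, which surfaces as [d] when adjacent to /ɢ/.
The change voiceless → voiced matches the voicing of the following /ɢ/, identifying this as voicing assimilation.
Place and manner are unchanged, so the assimilation is partial, not total.
The other alternating forms pattern the same way: /χ/ → [ʁ] before /r/ (voiceless → voiced, matching voiced); /ɸ/ → [β] before /ɟ/ (voiceless → voiced, matching voiced); /k/ → [g] before /ʁ/ (voiceless → voiced, matching voiced) — only voicing changes, and always toward the following segment.
Since the segment that changes precedes the conditioning segment, the assimilation is regressive.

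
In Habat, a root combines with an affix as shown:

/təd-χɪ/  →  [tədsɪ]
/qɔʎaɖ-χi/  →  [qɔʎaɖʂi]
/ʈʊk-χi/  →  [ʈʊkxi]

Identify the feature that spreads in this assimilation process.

The segment that alternates is /χ/, which surfaces as [s] when adjacent to /d/.
The change uvular → alveolar matches the place of the preceding /d/, identifying this as place assimilation.
The other alternating forms pattern the same way: /χ/ → [ʂ] after /ɖ/ (uvular → retroflex, matching retroflex); /χ/ → [x] after /k/ (uvular → velar, matching velar) — only place changes, and always toward the preceding segment.

place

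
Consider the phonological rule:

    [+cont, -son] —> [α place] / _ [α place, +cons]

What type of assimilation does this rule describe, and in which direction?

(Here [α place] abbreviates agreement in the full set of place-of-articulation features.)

regressive place assimilation

The rule copies the place features (abbreviated [place]) from the environment onto the target, so the assimilating feature is place.
The conditioning segment sits to the right of the focus bar, meaning the trigger follows the segment that changes — regressive assimilation.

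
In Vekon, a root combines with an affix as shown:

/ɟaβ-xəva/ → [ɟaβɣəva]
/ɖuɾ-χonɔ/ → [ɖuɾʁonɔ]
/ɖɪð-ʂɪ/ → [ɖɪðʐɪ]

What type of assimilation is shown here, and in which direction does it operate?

Comparing underlying and surface forms, /x/ → [ɣ] is the alternation; the neighbouring /β/ is constant.
The change voiceless → voiced matches the voicing of the preceding /β/, identifying this as voicing assimilation.
Place and manner are unchanged, so the assimilation is partial, not total.
The same holds elsewhere in the data: /χ/ → [ʁ] after /ɾ/ (voiceless → voiced, matching voiced); /ʂ/ → [ʐ] after /ð/ (voiceless → voiced, matching voiced) — only voicing changes, and always toward the preceding segment.
Since the segment that changes follows the conditioning segment, the assimilation is progressive.

progressive voicing assimilation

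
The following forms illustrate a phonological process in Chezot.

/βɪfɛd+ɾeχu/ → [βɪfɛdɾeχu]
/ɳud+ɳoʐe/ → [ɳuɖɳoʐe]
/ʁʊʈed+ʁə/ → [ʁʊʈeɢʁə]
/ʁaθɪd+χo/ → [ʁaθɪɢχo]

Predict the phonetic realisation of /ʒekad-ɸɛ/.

The data show regressive place assimilation: /d/ → [ɖ] before /ɳ/; /d/ → [ɢ] before /ʁ/; /d/ → [ɢ] before /χ/. In each pair only place changes, matching the following consonant, while manner and voice stay constant.
Nothing changes in [βɪfɛdɾeχu]: there the adjacent consonants already agree in place (/d/ and /ɾ/ are both alveolar), so this form is consistent with the same rule.
/d/ is a voiced alveolar stop. The following trigger /ɸ/ is bilabial, so /d/ must become bilabial as well.
A voiced bilabial stop is [b], so the surface segment is [b].

[ʒekabɸɛ]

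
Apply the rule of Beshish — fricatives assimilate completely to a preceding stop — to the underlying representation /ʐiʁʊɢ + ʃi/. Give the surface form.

/ʃ/ is the segment targeted by the rule; it sits immediately after /ɢ/, so it assimilates completely and surfaces as [ɢ].

[ʐiʁʊɢɢi]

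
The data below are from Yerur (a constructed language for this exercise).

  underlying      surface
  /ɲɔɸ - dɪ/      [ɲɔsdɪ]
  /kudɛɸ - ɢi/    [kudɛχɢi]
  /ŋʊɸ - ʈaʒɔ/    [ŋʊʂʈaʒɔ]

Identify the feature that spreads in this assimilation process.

Underlying /ɸ/ is realised as [s] next to /d/; /d/ itself does not change.
/ɸ/ is bilabial while /d/ is alveolar; the output [s] is alveolar, matching the trigger — so the feature that spreads is place.
The other alternating forms pattern the same way: /ɸ/ → [χ] before /ɢ/ (bilabial → uvular, matching uvular); /ɸ/ → [ʂ] before /ʈ/ (bilabial → retroflex, matching retroflex) — only place changes, and always toward the following segment.

place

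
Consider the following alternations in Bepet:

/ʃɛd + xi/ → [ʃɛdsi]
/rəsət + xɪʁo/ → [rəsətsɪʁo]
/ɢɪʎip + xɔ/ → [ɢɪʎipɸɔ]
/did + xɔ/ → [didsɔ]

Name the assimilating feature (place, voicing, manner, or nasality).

Comparing underlying and surface forms, /x/ → [s] is the alternation; the neighbouring /d/ is constant.
The change velar → alveolar matches the place of the preceding /d/, identifying this as place assimilation.
Checking the remaining alternations: /x/ → [s] after /t/ (velar → alveolar, matching alveolar); /x/ → [ɸ] after /p/ (velar → bilabial, matching bilabial) — only place changes, and always toward the preceding segment.

place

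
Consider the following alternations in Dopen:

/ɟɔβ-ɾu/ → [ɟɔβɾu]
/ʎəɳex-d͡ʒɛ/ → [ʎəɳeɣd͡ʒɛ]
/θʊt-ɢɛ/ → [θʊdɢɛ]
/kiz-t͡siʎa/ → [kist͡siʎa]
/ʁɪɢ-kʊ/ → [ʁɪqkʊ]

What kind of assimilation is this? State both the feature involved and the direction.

regressive voicing assimilation

The segment that alternates is /x/, which surfaces as [ɣ] when adjacent to /d͡ʒ/.
The change voiceless → voiced matches the voicing of the following /d͡ʒ/, identifying this as voicing assimilation.
Place and manner are unchanged, so the assimilation is partial, not total.
The same holds elsewhere in the data: /t/ → [d] before /ɢ/ (voiceless → voiced, matching voiced); /z/ → [s] before /t͡s/ (voiced → voiceless, matching voiceless); /ɢ/ → [q] before /k/ (voiced → voiceless, matching voiceless) — only voicing changes, and always toward the following segment.
Nothing changes in [ɟɔβɾu]: there the adjacent consonants already agree in voicing (/β/ and /ɾ/ are both voiced), so this form is consistent with the same rule.
Since the segment that changes precedes the conditioning segment, the assimilation is regressive.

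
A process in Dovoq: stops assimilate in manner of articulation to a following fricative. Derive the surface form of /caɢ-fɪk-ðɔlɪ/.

/ɢ/ is a voiced uvular stop. The following trigger /f/ is a fricative, so /ɢ/ must become a fricative as well.
A voiced uvular fricative is [ʁ], so the surface segment is [ʁ].
The same rule applies at the second boundary: /k/ → [x] next to /ð/.

[caʁfɪxðɔlɪ]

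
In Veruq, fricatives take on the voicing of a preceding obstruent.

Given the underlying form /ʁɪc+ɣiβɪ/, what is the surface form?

The rule targets /ɣ/ (voiced velar fricative), which sits after the trigger /c/ (voiceless).
The voiceless velar fricative is [x], so /ɣ/ → [x].

[ʁɪcxiβɪ]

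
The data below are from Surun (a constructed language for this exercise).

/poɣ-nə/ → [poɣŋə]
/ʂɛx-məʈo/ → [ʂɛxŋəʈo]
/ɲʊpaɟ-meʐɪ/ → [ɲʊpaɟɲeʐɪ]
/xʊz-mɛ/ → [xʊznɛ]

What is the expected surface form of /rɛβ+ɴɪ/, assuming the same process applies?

[rɛβmɪ]

The data show progressive place assimilation: /n/ → [ŋ] after /ɣ/; /m/ → [ŋ] after /x/; /m/ → [ɲ] after /ɟ/; /m/ → [n] after /z/. In each pair only place changes, matching the preceding consonant, while manner and voice stay constant.
The rule targets /ɴ/ (voiced uvular nasal), which sits after the trigger /β/ (bilabial).
A voiced bilabial nasal is [m], so the surface segment is [m].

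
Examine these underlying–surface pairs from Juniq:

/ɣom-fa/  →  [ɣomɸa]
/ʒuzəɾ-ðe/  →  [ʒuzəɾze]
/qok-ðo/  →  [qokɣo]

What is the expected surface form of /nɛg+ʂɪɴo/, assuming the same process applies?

[nɛgxɪɴo]

The data show progressive place assimilation: /f/ → [ɸ] after /m/; /ð/ → [z] after /ɾ/; /ð/ → [ɣ] after /k/. In each pair only place changes, matching the preceding consonant, while manner and voice stay constant.
/ʂ/ is a voiceless retroflex fricative. The preceding trigger /g/ is velar, so /ʂ/ must become velar as well.
Changing only its place to velar gives [x] — the voiceless velar fricative.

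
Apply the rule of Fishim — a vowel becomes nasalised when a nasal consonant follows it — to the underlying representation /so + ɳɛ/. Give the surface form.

The vowel /o/ is adjacent to the following nasal /ɳ/, so it acquires [+nasal] and surfaces as [õ].

[sõɳɛ]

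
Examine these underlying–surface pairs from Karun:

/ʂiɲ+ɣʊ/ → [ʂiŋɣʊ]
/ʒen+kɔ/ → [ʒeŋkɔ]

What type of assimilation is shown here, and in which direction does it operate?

regressive place assimilation

The segment that alternates is /ɲ/, which surfaces as [ŋ] when adjacent to /ɣ/.
The change palatal → velar matches the place of the following /ɣ/, identifying this as place assimilation.
Manner and voice are unchanged, so the assimilation is partial, not total.
The other alternating form patterns the same way: /n/ → [ŋ] before /k/ (alveolar → velar, matching velar) — only place changes, and always toward the following segment.
The trigger is the following segment, so the direction is regressive (anticipatory).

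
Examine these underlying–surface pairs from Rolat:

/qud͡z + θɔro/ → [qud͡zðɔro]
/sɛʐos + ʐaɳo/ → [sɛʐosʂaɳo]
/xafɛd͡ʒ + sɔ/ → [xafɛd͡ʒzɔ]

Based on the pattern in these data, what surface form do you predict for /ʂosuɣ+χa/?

[ʂosuɣʁa]

The data show progressive voicing assimilation: /θ/ → [ð] after /d͡z/; /ʐ/ → [ʂ] after /s/; /s/ → [z] after /d͡ʒ/. In each pair only voicing changes, matching the preceding consonant, while place and manner stay constant.
/χ/ is a voiceless uvular fricative. The preceding trigger /ɣ/ is voiced, so /χ/ must become voiced as well.
Changing only its voicing to voiced gives [ʁ] — the voiced uvular fricative.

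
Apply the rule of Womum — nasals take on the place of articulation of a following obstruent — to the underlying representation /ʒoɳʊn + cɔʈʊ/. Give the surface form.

/n/ is a voiced alveolar nasal. The following trigger /c/ is palatal, so /n/ must become palatal as well.
Changing only its place to palatal gives [ɲ] — the voiced palatal nasal.

[ʒoɳʊɲcɔʈʊ]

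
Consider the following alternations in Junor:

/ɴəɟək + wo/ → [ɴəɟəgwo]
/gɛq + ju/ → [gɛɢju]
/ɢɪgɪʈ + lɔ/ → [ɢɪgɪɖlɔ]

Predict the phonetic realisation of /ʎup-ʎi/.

[ʎubʎi]

The data show regressive voicing assimilation: /k/ → [g] before /w/; /q/ → [ɢ] before /j/; /ʈ/ → [ɖ] before /l/. In each pair only voicing changes, matching the following consonant, while place and manner stay constant.
/p/ is a voiceless bilabial stop. The following trigger /ʎ/ is voiced, so /p/ must become voiced as well.
A voiced bilabial stop is [b], so the surface segment is [b].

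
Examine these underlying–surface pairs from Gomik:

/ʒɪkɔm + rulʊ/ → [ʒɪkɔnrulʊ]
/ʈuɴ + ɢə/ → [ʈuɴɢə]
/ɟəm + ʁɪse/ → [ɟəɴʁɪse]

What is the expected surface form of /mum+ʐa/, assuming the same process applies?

The data show regressive place assimilation: /m/ → [n] before /r/; /m/ → [ɴ] before /ʁ/. In each pair only place changes, matching the following consonant, while manner and voice stay constant.
No alternation appears in [ʈuɴɢə]: there the adjacent consonants already agree in place (/ɴ/ and /ɢ/ are both uvular), so this form is consistent with the same rule.
/m/ is a voiced bilabial nasal. The following trigger /ʐ/ is retroflex, so /m/ must become retroflex as well.
The voiced retroflex nasal is [ɳ], so /m/ → [ɳ].

[muɳʐa]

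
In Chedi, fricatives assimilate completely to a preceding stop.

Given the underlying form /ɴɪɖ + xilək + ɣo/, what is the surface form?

[ɴɪɖɖiləkko]

/x/ is the segment targeted by the rule; it sits immediately after /ɖ/, so it assimilates completely and surfaces as [ɖ].
At the second juncture, /ɣ/ likewise becomes [k] adjacent to /k/.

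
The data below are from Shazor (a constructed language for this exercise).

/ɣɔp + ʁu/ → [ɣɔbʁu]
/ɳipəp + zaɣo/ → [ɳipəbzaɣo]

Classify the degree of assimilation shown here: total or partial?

Underlying /p/ is realised as [b] next to /ʁ/; /ʁ/ itself does not change.
/p/ is voiceless while /ʁ/ is voiced; the output [b] is voiced, matching the trigger — so the feature that spreads is voicing.
Place and manner are unchanged, so the assimilation is partial, not total.
The other alternating form patterns the same way: /p/ → [b] before /z/ (voiceless → voiced, matching voiced) — only voicing changes, and always toward the following segment.

partial assimilation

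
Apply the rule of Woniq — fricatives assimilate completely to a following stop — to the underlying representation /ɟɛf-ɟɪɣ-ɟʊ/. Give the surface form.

/f/ is the segment targeted by the rule; it sits immediately before /ɟ/, so it assimilates completely and surfaces as [ɟ].
At the second juncture, /ɣ/ likewise becomes [ɟ] adjacent to /ɟ/.

[ɟɛɟɟɪɟɟʊ]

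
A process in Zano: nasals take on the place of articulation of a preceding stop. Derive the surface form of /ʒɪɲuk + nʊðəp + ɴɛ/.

[ʒɪɲukŋʊðəpmɛ]

The rule targets /n/ (voiced alveolar nasal), which sits after the trigger /k/ (velar).
The voiced velar nasal is [ŋ], so /n/ → [ŋ].
The same rule applies at the second boundary: /ɴ/ → [m] next to /p/.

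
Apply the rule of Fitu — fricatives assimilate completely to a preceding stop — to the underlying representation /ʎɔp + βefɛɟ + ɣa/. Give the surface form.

[ʎɔppefɛɟɟa]

/β/ is the segment targeted by the rule; it sits immediately after /p/, so it assimilates completely and surfaces as [p].
At the second juncture, /ɣ/ likewise becomes [ɟ] adjacent to /ɟ/.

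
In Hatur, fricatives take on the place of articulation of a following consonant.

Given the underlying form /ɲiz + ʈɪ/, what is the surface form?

[ɲiʐʈɪ]

/z/ is a voiced alveolar fricative. The following trigger /ʈ/ is retroflex, so /z/ must become retroflex as well.
A voiced retroflex fricative is [ʐ], so the surface segment is [ʐ].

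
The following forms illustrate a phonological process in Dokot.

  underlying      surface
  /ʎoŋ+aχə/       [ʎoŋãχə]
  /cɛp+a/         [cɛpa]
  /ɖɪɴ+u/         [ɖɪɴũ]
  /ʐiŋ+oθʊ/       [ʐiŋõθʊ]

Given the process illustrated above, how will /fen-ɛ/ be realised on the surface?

The data show progressive nasality assimilation (vowel nasalisation): /a/ → [ã] after /ŋ/; /u/ → [ũ] after /ɴ/; /o/ → [õ] after /ŋ/ — a vowel is nasalised by an immediately preceding nasal consonant.
No change occurs in [cɛpa] because the vowel at the boundary is adjacent to an oral consonant, not a nasal (/a/ next to /p/).
The vowel /ɛ/ is adjacent to the preceding nasal /n/, so it acquires [+nasal] and surfaces as [ɛ̃].

[fenɛ̃]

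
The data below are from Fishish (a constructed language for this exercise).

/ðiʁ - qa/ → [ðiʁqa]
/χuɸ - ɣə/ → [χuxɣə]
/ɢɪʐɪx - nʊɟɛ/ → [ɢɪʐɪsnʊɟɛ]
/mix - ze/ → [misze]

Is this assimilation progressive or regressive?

regressive

Underlying /ɸ/ is realised as [x] next to /ɣ/; /ɣ/ itself does not change.
The change bilabial → velar matches the place of the following /ɣ/, identifying this as place assimilation.
Checking the remaining alternations: /x/ → [s] before /n/ (velar → alveolar, matching alveolar); /x/ → [s] before /z/ (velar → alveolar, matching alveolar) — only place changes, and always toward the following segment.
No alternation appears in [ðiʁqa]: there the adjacent consonants already agree in place (/ʁ/ and /q/ are both uvular), so this form is consistent with the same rule.
The trigger is the following segment, so the direction is regressive (anticipatory).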